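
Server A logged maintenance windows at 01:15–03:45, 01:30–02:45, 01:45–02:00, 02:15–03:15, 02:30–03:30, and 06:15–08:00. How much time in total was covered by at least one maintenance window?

Merged: 01:15-03:45, 06:15-08:00.
Lengths: 2 h 30 min + 1 h 45 min = 4 h 15 min.

4 h 15 min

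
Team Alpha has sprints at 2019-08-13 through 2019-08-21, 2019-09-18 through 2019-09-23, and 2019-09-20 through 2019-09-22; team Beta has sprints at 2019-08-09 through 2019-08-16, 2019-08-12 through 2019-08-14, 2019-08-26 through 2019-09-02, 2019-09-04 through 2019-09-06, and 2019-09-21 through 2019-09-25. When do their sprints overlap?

2019-08-13 through 2019-08-16, 2019-09-21 through 2019-09-23

First set merges to 2019-08-13 through 2019-08-21, 2019-09-18 through 2019-09-23.
Second set merges to 2019-08-09 through 2019-08-16, 2019-08-26 through 2019-09-02, 2019-09-04 through 2019-09-06, 2019-09-21 through 2019-09-25.
2019-08-13 through 2019-08-21 meets the second set on 2019-08-13 through 2019-08-16.
2019-09-18 through 2019-09-23 meets the second set on 2019-09-21 through 2019-09-23.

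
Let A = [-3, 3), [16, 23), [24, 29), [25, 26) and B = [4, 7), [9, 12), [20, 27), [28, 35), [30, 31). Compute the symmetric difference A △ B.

[-3, 3) ∪ [4, 7) ∪ [9, 12) ∪ [16, 20) ∪ [23, 24) ∪ [27, 28) ∪ [29, 35)

A, merged: [-3, 3), [16, 23), [24, 29).
B, merged: [4, 7), [9, 12), [20, 27), [28, 35).
A \ B = [-3, 3), [16, 20), [27, 28).
B \ A = [4, 7), [9, 12), [23, 24), [29, 35).
Union of the two gives the symmetric difference.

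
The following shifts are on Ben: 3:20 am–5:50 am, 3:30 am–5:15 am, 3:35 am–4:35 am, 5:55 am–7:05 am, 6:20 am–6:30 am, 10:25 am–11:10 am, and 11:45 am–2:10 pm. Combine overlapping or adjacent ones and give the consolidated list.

3:20 am–5:50 am, 5:55 am–7:05 am, 10:25 am–11:10 am, 11:45 am–2:10 pm

3:30 am–5:15 am overlaps/touches 3:20 am–5:50 am → extend to 3:20 am–5:50 am.
3:35 am–4:35 am overlaps/touches 3:20 am–5:50 am → extend to 3:20 am–5:50 am.
5:55 am–7:05 am is disjoint → start new block.
6:20 am–6:30 am overlaps/touches 5:55 am–7:05 am → extend to 5:55 am–7:05 am.
10:25 am–11:10 am is disjoint → start new block.
11:45 am–2:10 pm is disjoint → start new block.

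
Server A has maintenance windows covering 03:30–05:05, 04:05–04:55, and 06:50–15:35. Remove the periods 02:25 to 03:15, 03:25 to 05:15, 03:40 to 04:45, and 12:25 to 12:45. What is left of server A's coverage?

06:50–12:25, 12:45–15:35

Merge the first list: 03:30–05:05, 06:50–15:35.
Merge the second list: 02:25–03:15, 03:25–05:15, 12:25–12:45.
03:30–05:05 lies entirely inside B → drops out.
06:50–15:35 with B removed leaves 06:50–12:25, 12:45–15:35.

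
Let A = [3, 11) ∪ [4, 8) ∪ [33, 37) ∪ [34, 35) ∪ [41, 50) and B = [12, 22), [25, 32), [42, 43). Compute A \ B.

First set merges to [3, 11), [33, 37), [41, 50).
[3, 11): no B overlap → unchanged.
[33, 37): no B overlap → unchanged.
[41, 50) minus B → [41, 42), [43, 50).

[3, 11) ∪ [33, 37) ∪ [41, 42) ∪ [43, 50)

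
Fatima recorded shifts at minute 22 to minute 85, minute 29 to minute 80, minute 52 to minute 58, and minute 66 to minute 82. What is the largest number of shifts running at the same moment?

3

Walk the sorted start/end points keeping a running depth.
The depth first hits 3 at minute 52.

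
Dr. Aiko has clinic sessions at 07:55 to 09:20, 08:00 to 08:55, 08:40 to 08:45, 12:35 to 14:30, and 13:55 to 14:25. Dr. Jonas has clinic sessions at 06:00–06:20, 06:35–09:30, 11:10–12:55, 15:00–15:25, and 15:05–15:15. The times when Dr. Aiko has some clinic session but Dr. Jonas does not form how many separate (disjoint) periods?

1

Merge the first list: 07:55–09:20, 12:35–14:30.
Merge the second list: 06:00–06:20, 06:35–09:30, 11:10–12:55, 15:00–15:25.
A \ B = 12:55–14:30.
That is 1 disjoint piece.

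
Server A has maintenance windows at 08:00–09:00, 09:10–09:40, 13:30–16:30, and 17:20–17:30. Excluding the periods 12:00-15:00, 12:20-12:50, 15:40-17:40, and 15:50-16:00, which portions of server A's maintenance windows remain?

Merge the second list: 12:00-15:00, 15:40-17:40.
08:00-09:00 is untouched.
09:10-09:40 is untouched.
13:30-16:30 with B removed leaves 15:00-15:40.
17:20-17:30 lies entirely inside B → drops out.

08:00-09:00, 09:10-09:40, 15:00-15:40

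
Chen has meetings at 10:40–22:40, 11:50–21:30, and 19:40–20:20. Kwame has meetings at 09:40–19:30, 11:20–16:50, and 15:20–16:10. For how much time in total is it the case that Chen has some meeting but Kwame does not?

First set merges to 10:40–22:40.
Second set merges to 09:40–19:30.
A \ B = 19:30–22:40.
Total: 3 h 10 min.

3 h 10 min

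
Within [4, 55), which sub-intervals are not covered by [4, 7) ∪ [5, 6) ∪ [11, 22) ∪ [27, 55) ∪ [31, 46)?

The merged coverage is [4, 7), [11, 22), [27, 55).
Complement within [4, 55): [7, 11), [22, 27).

[7, 11) ∪ [22, 27)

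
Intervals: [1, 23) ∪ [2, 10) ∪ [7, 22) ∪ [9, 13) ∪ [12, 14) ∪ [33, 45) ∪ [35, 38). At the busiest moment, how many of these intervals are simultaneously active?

4

Walk the sorted start/end points keeping a running depth.
The depth first hits 4 at 9.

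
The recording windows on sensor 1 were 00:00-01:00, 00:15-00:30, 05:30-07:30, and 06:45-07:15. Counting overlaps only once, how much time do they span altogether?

3 h

Merged: 00:00–01:00, 05:30–07:30.
Lengths: 1 h + 2 h = 3 h.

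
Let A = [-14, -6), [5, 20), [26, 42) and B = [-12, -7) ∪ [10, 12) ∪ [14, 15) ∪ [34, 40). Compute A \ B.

[-14, -12) ∪ [-7, -6) ∪ [5, 10) ∪ [12, 14) ∪ [15, 20) ∪ [26, 34) ∪ [40, 42)

[-14, -6) \ B = [-14, -12), [-7, -6).
[5, 20) \ B = [5, 10), [12, 14), [15, 20).
[26, 42) \ B = [26, 34), [40, 42).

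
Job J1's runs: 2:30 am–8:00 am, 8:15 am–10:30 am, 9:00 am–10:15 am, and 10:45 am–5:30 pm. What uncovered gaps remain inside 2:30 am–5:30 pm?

Covered (merged): 2:30 am–8:00 am, 8:15 am–10:30 am, 10:45 am–5:30 pm.
Complement within 2:30 am–5:30 pm: 8:00 am–8:15 am, 10:30 am–10:45 am.

8:00 am–8:15 am, 10:30 am–10:45 am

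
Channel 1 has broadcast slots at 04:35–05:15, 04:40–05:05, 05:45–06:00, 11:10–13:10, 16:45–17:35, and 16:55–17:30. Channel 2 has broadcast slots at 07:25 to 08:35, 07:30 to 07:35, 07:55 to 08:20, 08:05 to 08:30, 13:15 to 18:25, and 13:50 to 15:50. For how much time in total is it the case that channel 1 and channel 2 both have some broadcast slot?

50 min

First set merges to 04:35-05:15, 05:45-06:00, 11:10-13:10, 16:45-17:35.
Second set merges to 07:25-08:35, 13:15-18:25.
A ∩ B = 16:45-17:35.
Total: 50 min.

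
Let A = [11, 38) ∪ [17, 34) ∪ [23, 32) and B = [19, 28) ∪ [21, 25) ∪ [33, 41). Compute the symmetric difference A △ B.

First set merges to [11, 38).
Second set merges to [19, 28), [33, 41).
A but not B: [11, 19), [28, 33).
B but not A: [38, 41).
Combining gives A △ B.

[11, 19) ∪ [28, 33) ∪ [38, 41)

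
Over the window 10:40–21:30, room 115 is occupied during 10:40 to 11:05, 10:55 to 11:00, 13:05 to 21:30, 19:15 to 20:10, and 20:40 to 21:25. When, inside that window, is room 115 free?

11:05-13:05

The merged coverage is 10:40-11:05, 13:05-21:30.
Gaps within 10:40-21:30: 11:05-13:05.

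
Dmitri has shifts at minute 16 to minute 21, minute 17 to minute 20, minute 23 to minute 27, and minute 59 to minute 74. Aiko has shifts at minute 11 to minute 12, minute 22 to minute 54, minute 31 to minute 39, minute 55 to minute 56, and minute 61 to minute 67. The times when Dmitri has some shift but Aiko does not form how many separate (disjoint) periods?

A, merged: minute 16 to minute 21, minute 23 to minute 27, minute 59 to minute 74.
B, merged: minute 11 to minute 12, minute 22 to minute 54, minute 55 to minute 56, minute 61 to minute 67.
A \ B = minute 16 to minute 21, minute 59 to minute 61, minute 67 to minute 74.
That is 3 disjoint pieces.

3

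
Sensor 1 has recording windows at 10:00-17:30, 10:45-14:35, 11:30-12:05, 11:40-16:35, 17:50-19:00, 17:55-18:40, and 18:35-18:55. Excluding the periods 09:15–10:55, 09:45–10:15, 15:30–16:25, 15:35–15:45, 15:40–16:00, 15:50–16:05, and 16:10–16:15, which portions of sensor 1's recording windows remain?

A, merged: 10:00-17:30, 17:50-19:00.
B, merged: 09:15-10:55, 15:30-16:25.
10:00-17:30 with B removed leaves 10:55-15:30, 16:25-17:30.
17:50-19:00 is untouched.

10:55-15:30, 16:25-17:30, 17:50-19:00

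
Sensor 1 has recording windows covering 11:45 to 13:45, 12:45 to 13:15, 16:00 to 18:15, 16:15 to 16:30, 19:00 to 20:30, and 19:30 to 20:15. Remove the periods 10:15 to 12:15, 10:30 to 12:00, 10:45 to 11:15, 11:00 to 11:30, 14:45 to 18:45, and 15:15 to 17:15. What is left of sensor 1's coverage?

First set merges to 11:45–13:45, 16:00–18:15, 19:00–20:30.
Second set merges to 10:15–12:15, 14:45–18:45.
11:45–13:45 \ B = 12:15–13:45.
16:00–18:15: entirely removed.
19:00–20:30: nothing removed.

12:15–13:45, 19:00–20:30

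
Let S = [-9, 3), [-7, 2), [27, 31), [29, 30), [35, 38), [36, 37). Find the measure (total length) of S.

Merged: [-9, 3), [27, 31), [35, 38).
Lengths: 12 + 4 + 3 = 19.

19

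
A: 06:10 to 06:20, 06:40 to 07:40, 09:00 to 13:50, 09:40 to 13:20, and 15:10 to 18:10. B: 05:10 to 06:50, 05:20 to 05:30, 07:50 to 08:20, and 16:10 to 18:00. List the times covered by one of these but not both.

First set merges to 06:10-06:20, 06:40-07:40, 09:00-13:50, 15:10-18:10.
Second set merges to 05:10-06:50, 07:50-08:20, 16:10-18:00.
A but not B: 06:50-07:40, 09:00-13:50, 15:10-16:10, 18:00-18:10.
B but not A: 05:10-06:10, 06:20-06:40, 07:50-08:20.
Combining gives A △ B.

05:10-06:10, 06:20-06:40, 06:50-07:40, 07:50-08:20, 09:00-13:50, 15:10-16:10, 18:00-18:10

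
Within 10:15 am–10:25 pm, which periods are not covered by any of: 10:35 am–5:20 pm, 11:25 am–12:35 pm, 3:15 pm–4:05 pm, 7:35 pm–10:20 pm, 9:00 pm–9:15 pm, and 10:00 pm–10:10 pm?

10:15 am–10:35 am, 5:20 pm–7:35 pm, 10:20 pm–10:25 pm

Covered (merged): 10:35 am–5:20 pm, 7:35 pm–10:20 pm.
Gaps within 10:15 am–10:25 pm: 10:15 am–10:35 am, 5:20 pm–7:35 pm, 10:20 pm–10:25 pm.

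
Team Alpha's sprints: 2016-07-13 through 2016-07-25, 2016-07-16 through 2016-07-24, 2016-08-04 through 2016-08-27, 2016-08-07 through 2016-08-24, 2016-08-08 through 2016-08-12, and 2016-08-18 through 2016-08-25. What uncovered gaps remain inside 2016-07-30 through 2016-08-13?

2016-07-30 through 2016-08-03

The merged coverage is 2016-07-13 through 2016-07-25, 2016-08-04 through 2016-08-27.
Complement within 2016-07-30 through 2016-08-13: 2016-07-30 through 2016-08-03.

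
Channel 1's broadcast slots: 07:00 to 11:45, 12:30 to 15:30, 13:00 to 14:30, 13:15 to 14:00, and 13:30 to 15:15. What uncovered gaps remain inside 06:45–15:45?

After merging, the occupied span is 07:00–11:45, 12:30–15:30.
Uncovered inside 06:45–15:45: 06:45–07:00, 11:45–12:30, 15:30–15:45.

06:45–07:00, 11:45–12:30, 15:30–15:45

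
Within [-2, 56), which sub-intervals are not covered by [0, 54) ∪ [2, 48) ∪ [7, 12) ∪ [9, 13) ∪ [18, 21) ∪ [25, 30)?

The merged coverage is [0, 54).
Complement within [-2, 56): [-2, 0), [54, 56).

[-2, 0) ∪ [54, 56)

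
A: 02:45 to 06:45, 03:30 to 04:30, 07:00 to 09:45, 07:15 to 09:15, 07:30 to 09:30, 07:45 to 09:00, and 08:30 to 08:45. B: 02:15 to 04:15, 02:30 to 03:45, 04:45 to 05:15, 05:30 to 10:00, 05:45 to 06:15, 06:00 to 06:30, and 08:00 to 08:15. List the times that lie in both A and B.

First set merges to 02:45–06:45, 07:00–09:45.
Second set merges to 02:15–04:15, 04:45–05:15, 05:30–10:00.
02:45–06:45 overlaps B on 02:45–04:15, 04:45–05:15, 05:30–06:45.
07:00–09:45 overlaps B on 07:00–09:45.

02:45–04:15, 04:45–05:15, 05:30–06:45, 07:00–09:45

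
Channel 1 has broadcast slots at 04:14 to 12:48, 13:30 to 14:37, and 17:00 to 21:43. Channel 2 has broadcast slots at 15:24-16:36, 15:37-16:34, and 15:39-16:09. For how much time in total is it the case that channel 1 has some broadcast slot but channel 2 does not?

Second set merges to 15:24-16:36.
A \ B = 04:14-12:48, 13:30-14:37, 17:00-21:43.
Total: 8 h 34 min + 1 h 7 min + 4 h 43 min = 14 h 24 min.

14 h 24 min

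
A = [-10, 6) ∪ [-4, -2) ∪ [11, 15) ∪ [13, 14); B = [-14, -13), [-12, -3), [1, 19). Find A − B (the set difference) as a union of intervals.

[-3, 1)

First set merges to [-10, 6), [11, 15).
[-10, 6) with B removed leaves [-3, 1).
[11, 15) lies entirely inside B → drops out.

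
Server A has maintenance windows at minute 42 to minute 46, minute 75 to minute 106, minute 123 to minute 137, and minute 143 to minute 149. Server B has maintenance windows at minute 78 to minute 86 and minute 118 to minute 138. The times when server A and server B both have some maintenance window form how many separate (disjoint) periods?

A ∩ B = minute 78 to minute 86, minute 123 to minute 137.
That is 2 disjoint pieces.

2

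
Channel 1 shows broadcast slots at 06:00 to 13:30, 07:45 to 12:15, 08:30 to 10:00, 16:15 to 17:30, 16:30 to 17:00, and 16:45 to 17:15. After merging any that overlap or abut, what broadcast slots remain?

06:00–13:30, 16:15–17:30

07:45–12:15 overlaps/touches 06:00–13:30 → extend to 06:00–13:30.
08:30–10:00 overlaps/touches 06:00–13:30 → extend to 06:00–13:30.
16:15–17:30 is disjoint → start new block.
16:30–17:00 overlaps/touches 16:15–17:30 → extend to 16:15–17:30.
16:45–17:15 overlaps/touches 16:15–17:30 → extend to 16:15–17:30.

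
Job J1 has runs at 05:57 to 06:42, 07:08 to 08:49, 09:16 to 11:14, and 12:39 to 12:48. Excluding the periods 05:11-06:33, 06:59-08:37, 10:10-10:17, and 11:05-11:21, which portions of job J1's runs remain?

05:57–06:42 \ B = 06:33–06:42.
07:08–08:49 \ B = 08:37–08:49.
09:16–11:14 \ B = 09:16–10:10, 10:17–11:05.
12:39–12:48: nothing removed.

06:33–06:42, 08:37–08:49, 09:16–10:10, 10:17–11:05, 12:39–12:48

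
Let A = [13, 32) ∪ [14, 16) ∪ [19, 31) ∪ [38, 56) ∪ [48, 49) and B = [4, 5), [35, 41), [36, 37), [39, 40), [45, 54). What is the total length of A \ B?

25

First set merges to [13, 32), [38, 56).
Second set merges to [4, 5), [35, 41), [45, 54).
A \ B = [13, 32), [41, 45), [54, 56).
Total: 19 + 4 + 2 = 25.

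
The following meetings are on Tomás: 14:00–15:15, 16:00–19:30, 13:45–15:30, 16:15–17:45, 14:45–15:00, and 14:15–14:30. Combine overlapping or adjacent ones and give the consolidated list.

13:45-15:30, 16:00-19:30

Sort by start: 13:45-15:30, 14:00-15:15, 14:15-14:30, 14:45-15:00, 16:00-19:30, 16:15-17:45.
14:00-15:15 overlaps/touches 13:45-15:30 → extend to 13:45-15:30.
14:15-14:30 overlaps/touches 13:45-15:30 → extend to 13:45-15:30.
14:45-15:00 overlaps/touches 13:45-15:30 → extend to 13:45-15:30.
16:00-19:30 is disjoint → start new block.
16:15-17:45 overlaps/touches 16:00-19:30 → extend to 16:00-19:30.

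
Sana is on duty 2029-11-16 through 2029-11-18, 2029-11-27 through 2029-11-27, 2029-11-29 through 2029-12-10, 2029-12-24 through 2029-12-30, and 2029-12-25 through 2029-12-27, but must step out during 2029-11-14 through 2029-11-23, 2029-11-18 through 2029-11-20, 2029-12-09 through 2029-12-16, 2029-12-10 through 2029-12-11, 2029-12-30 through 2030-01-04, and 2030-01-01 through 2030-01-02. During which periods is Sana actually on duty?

First set merges to 2029-11-16 through 2029-11-18, 2029-11-27 through 2029-11-27, 2029-11-29 through 2029-12-10, 2029-12-24 through 2029-12-30.
Second set merges to 2029-11-14 through 2029-11-23, 2029-12-09 through 2029-12-16, 2029-12-30 through 2030-01-04.
2029-11-16 through 2029-11-18: fully covered by B → removed.
2029-11-27 through 2029-11-27: no B overlap → unchanged.
2029-11-29 through 2029-12-10 minus B → 2029-11-29 through 2029-12-08.
2029-12-24 through 2029-12-30 minus B → 2029-12-24 through 2029-12-29.

2029-11-27 through 2029-11-27, 2029-11-29 through 2029-12-08, 2029-12-24 through 2029-12-29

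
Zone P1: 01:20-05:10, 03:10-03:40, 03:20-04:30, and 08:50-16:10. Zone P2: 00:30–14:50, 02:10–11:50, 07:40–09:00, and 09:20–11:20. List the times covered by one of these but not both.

00:30–01:20, 05:10–08:50, 14:50–16:10

First set merges to 01:20–05:10, 08:50–16:10.
Second set merges to 00:30–14:50.
Only in the first: 14:50–16:10.
Only in the second: 00:30–01:20, 05:10–08:50.
Together these are the periods covered by exactly one.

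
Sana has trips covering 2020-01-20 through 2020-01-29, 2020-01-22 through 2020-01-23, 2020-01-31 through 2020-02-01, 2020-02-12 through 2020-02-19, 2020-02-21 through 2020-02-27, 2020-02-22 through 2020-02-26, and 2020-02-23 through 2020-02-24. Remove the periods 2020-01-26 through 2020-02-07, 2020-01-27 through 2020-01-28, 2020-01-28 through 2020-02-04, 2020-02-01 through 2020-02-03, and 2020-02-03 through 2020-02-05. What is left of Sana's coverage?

2020-01-20 through 2020-01-25, 2020-02-12 through 2020-02-19, 2020-02-21 through 2020-02-27

First set merges to 2020-01-20 through 2020-01-29, 2020-01-31 through 2020-02-01, 2020-02-12 through 2020-02-19, 2020-02-21 through 2020-02-27.
Second set merges to 2020-01-26 through 2020-02-07.
2020-01-20 through 2020-01-29 with B removed leaves 2020-01-20 through 2020-01-25.
2020-01-31 through 2020-02-01 lies entirely inside B → drops out.
2020-02-12 through 2020-02-19 is untouched.
2020-02-21 through 2020-02-27 is untouched.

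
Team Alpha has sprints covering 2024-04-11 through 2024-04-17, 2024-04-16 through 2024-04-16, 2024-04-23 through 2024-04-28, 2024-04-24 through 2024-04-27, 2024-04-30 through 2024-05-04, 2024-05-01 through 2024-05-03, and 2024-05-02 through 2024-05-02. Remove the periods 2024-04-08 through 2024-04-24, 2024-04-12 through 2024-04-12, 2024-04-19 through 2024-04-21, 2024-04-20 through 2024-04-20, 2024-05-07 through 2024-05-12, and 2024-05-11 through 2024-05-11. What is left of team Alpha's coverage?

A, merged: 2024-04-11 through 2024-04-17, 2024-04-23 through 2024-04-28, 2024-04-30 through 2024-05-04.
B, merged: 2024-04-08 through 2024-04-24, 2024-05-07 through 2024-05-12.
2024-04-11 through 2024-04-17: entirely removed.
2024-04-23 through 2024-04-28 \ B = 2024-04-25 through 2024-04-28.
2024-04-30 through 2024-05-04: nothing removed.

2024-04-25 through 2024-04-28, 2024-04-30 through 2024-05-04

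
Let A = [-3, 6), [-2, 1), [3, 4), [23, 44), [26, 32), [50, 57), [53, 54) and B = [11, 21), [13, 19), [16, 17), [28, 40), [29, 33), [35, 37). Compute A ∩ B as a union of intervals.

[28, 40)

A, merged: [-3, 6), [23, 44), [50, 57).
B, merged: [11, 21), [28, 40).
[-3, 6) meets no B interval.
[23, 44) ∩ B → [28, 40).
[50, 57) meets no B interval.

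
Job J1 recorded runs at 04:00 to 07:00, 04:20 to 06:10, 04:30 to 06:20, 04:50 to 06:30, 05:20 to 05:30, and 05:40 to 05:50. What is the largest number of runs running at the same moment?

5

Walk the sorted start/end points keeping a running depth.
The depth first hits 5 at 05:20.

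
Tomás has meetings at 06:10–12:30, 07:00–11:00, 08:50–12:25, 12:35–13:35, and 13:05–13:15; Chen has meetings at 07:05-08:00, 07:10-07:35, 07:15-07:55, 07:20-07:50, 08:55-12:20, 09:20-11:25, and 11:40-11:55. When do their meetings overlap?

07:05-08:00, 08:55-12:20

Merge the first list: 06:10-12:30, 12:35-13:35.
Merge the second list: 07:05-08:00, 08:55-12:20.
06:10-12:30 meets the second set on 07:05-08:00, 08:55-12:20.
12:35-13:35: no overlap with the second set.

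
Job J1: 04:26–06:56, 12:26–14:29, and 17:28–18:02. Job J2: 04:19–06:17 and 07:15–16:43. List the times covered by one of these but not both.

Only in the first: 06:17–06:56, 17:28–18:02.
Only in the second: 04:19–04:26, 07:15–12:26, 14:29–16:43.
Together these are the periods covered by exactly one.

04:19–04:26, 06:17–06:56, 07:15–12:26, 14:29–16:43, 17:28–18:02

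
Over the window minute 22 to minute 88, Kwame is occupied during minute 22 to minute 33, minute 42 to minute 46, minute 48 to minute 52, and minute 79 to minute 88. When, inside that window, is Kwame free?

minute 33 to minute 42, minute 46 to minute 48, minute 52 to minute 79

After merging, the occupied span is minute 22 to minute 33, minute 42 to minute 46, minute 48 to minute 52, minute 79 to minute 88.
Gaps within minute 22 to minute 88: minute 33 to minute 42, minute 46 to minute 48, minute 52 to minute 79.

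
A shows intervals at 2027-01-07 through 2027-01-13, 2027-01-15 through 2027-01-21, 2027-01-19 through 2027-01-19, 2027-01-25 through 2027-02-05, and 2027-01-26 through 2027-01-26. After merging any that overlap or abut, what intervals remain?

2027-01-15 through 2027-01-21 is disjoint → start new block.
2027-01-19 through 2027-01-19 overlaps/touches 2027-01-15 through 2027-01-21 → extend to 2027-01-15 through 2027-01-21.
2027-01-25 through 2027-02-05 is disjoint → start new block.
2027-01-26 through 2027-01-26 overlaps/touches 2027-01-25 through 2027-02-05 → extend to 2027-01-25 through 2027-02-05.

2027-01-07 through 2027-01-13, 2027-01-15 through 2027-01-21, 2027-01-25 through 2027-02-05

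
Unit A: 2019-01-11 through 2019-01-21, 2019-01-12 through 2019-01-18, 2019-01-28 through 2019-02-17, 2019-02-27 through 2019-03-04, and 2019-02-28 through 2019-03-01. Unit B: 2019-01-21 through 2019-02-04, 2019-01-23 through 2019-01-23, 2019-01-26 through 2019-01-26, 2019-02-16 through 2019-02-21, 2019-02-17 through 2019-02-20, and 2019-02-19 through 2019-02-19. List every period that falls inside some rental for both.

2019-01-21 through 2019-01-21, 2019-01-28 through 2019-02-04, 2019-02-16 through 2019-02-17

First set merges to 2019-01-11 through 2019-01-21, 2019-01-28 through 2019-02-17, 2019-02-27 through 2019-03-04.
Second set merges to 2019-01-21 through 2019-02-04, 2019-02-16 through 2019-02-21.
2019-01-11 through 2019-01-21 ∩ B → 2019-01-21 through 2019-01-21.
2019-01-28 through 2019-02-17 ∩ B → 2019-01-28 through 2019-02-04, 2019-02-16 through 2019-02-17.
2019-02-27 through 2019-03-04 meets no B interval.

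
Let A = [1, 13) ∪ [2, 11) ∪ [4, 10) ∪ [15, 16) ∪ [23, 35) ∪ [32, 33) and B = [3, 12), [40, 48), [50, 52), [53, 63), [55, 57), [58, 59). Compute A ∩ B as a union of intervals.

First set merges to [1, 13), [15, 16), [23, 35).
Second set merges to [3, 12), [40, 48), [50, 52), [53, 63).
[1, 13) meets the second set on [3, 12).
[15, 16): no overlap with the second set.
[23, 35): no overlap with the second set.

[3, 12)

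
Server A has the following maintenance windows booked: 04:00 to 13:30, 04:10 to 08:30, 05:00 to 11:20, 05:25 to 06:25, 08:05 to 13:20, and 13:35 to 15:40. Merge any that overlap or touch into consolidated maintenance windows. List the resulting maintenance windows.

04:10–08:30 overlaps/touches 04:00–13:30 → extend to 04:00–13:30.
05:00–11:20 overlaps/touches 04:00–13:30 → extend to 04:00–13:30.
05:25–06:25 overlaps/touches 04:00–13:30 → extend to 04:00–13:30.
08:05–13:20 overlaps/touches 04:00–13:30 → extend to 04:00–13:30.
13:35–15:40 is disjoint → start new block.

04:00–13:30, 13:35–15:40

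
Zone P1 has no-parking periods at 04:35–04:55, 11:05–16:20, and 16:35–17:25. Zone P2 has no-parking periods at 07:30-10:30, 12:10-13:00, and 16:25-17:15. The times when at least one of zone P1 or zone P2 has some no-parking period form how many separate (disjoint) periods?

4

A ∪ B = 04:35–04:55, 07:30–10:30, 11:05–16:20, 16:25–17:25.
That is 4 disjoint pieces.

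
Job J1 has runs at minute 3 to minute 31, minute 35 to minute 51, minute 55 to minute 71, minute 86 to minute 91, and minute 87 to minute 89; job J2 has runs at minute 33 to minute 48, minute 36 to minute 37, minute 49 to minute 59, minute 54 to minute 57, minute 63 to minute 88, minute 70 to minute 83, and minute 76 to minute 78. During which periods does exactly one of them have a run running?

First set merges to minute 3 to minute 31, minute 35 to minute 51, minute 55 to minute 71, minute 86 to minute 91.
Second set merges to minute 33 to minute 48, minute 49 to minute 59, minute 63 to minute 88.
A but not B: minute 3 to minute 31, minute 48 to minute 49, minute 59 to minute 63, minute 88 to minute 91.
B but not A: minute 33 to minute 35, minute 51 to minute 55, minute 71 to minute 86.
Combining gives A △ B.

minute 3 to minute 31, minute 33 to minute 35, minute 48 to minute 49, minute 51 to minute 55, minute 59 to minute 63, minute 71 to minute 86, minute 88 to minute 91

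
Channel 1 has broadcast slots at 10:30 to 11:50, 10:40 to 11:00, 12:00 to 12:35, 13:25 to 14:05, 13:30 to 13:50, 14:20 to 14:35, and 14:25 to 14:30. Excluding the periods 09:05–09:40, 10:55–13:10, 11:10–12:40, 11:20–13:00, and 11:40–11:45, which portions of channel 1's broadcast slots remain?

First set merges to 10:30–11:50, 12:00–12:35, 13:25–14:05, 14:20–14:35.
Second set merges to 09:05–09:40, 10:55–13:10.
10:30–11:50 \ B = 10:30–10:55.
12:00–12:35: entirely removed.
13:25–14:05: nothing removed.
14:20–14:35: nothing removed.

10:30–10:55, 13:25–14:05, 14:20–14:35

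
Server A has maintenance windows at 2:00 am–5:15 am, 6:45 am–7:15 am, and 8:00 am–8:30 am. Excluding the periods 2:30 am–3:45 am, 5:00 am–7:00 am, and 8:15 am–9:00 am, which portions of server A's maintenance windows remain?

2:00 am–5:15 am with B removed leaves 2:00 am–2:30 am, 3:45 am–5:00 am.
6:45 am–7:15 am with B removed leaves 7:00 am–7:15 am.
8:00 am–8:30 am with B removed leaves 8:00 am–8:15 am.

2:00 am–2:30 am, 3:45 am–5:00 am, 7:00 am–7:15 am, 8:00 am–8:15 am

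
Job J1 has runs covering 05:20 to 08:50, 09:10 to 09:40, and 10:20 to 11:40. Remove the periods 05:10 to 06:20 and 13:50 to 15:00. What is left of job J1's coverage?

05:20–08:50 \ B = 06:20–08:50.
09:10–09:40: nothing removed.
10:20–11:40: nothing removed.

06:20–08:50, 09:10–09:40, 10:20–11:40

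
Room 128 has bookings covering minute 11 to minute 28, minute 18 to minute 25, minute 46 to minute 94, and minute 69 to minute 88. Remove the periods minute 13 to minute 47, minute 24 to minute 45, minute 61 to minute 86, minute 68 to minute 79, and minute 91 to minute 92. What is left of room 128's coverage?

First set merges to minute 11 to minute 28, minute 46 to minute 94.
Second set merges to minute 13 to minute 47, minute 61 to minute 86, minute 91 to minute 92.
minute 11 to minute 28 with B removed leaves minute 11 to minute 13.
minute 46 to minute 94 with B removed leaves minute 47 to minute 61, minute 86 to minute 91, minute 92 to minute 94.

minute 11 to minute 13, minute 47 to minute 61, minute 86 to minute 91, minute 92 to minute 94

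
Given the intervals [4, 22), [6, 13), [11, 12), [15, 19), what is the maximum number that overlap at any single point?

Sweep endpoints in order; track running count of active intervals.
Peak of 3 reached at 11.

3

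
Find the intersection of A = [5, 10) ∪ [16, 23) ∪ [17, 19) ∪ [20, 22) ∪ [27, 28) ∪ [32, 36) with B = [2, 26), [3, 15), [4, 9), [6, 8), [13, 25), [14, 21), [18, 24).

[5, 10) ∪ [16, 23)

A, merged: [5, 10), [16, 23), [27, 28), [32, 36).
B, merged: [2, 26).
[5, 10) ∩ B → [5, 10).
[16, 23) ∩ B → [16, 23).
[27, 28) meets no B interval.
[32, 36) meets no B interval.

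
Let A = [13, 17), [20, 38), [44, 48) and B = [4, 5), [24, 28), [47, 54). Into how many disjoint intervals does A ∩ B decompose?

2

A ∩ B = [24, 28), [47, 48).
That is 2 disjoint pieces.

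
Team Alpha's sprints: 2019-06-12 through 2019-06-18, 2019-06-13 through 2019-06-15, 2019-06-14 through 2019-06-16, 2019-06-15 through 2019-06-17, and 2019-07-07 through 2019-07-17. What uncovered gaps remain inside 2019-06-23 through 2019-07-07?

2019-06-23 through 2019-07-06

After merging, the occupied span is 2019-06-12 through 2019-06-18, 2019-07-07 through 2019-07-17.
Gaps within 2019-06-23 through 2019-07-07: 2019-06-23 through 2019-07-06.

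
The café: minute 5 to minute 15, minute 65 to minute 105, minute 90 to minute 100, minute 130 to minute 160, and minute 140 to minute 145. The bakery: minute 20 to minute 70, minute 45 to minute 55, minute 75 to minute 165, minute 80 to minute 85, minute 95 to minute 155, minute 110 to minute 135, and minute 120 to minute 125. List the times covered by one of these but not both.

minute 5 to minute 15, minute 20 to minute 65, minute 70 to minute 75, minute 105 to minute 130, minute 160 to minute 165

Merge the first list: minute 5 to minute 15, minute 65 to minute 105, minute 130 to minute 160.
Merge the second list: minute 20 to minute 70, minute 75 to minute 165.
A \ B = minute 5 to minute 15, minute 70 to minute 75.
B \ A = minute 20 to minute 65, minute 105 to minute 130, minute 160 to minute 165.
Union of the two gives the symmetric difference.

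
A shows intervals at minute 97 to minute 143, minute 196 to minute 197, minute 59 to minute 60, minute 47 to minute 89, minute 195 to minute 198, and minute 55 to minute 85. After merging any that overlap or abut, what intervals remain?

minute 47 to minute 89, minute 97 to minute 143, minute 195 to minute 198

Sort by start: minute 47 to minute 89, minute 55 to minute 85, minute 59 to minute 60, minute 97 to minute 143, minute 195 to minute 198, minute 196 to minute 197.
minute 55 to minute 85 overlaps/touches minute 47 to minute 89 → extend to minute 47 to minute 89.
minute 59 to minute 60 overlaps/touches minute 47 to minute 89 → extend to minute 47 to minute 89.
minute 97 to minute 143 is disjoint → start new block.
minute 195 to minute 198 is disjoint → start new block.
minute 196 to minute 197 overlaps/touches minute 195 to minute 198 → extend to minute 195 to minute 198.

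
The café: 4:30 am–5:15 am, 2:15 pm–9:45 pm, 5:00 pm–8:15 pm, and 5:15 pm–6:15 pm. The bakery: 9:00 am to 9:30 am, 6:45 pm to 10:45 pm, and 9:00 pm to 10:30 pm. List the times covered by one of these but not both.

4:30 am–5:15 am, 9:00 am–9:30 am, 2:15 pm–6:45 pm, 9:45 pm–10:45 pm

First set merges to 4:30 am–5:15 am, 2:15 pm–9:45 pm.
Second set merges to 9:00 am–9:30 am, 6:45 pm–10:45 pm.
A but not B: 4:30 am–5:15 am, 2:15 pm–6:45 pm.
B but not A: 9:00 am–9:30 am, 9:45 pm–10:45 pm.
Combining gives A △ B.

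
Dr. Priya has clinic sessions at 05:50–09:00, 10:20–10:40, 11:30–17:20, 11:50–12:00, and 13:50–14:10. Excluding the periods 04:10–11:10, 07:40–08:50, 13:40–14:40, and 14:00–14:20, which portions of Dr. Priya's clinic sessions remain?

11:30–13:40, 14:40–17:20

A, merged: 05:50–09:00, 10:20–10:40, 11:30–17:20.
B, merged: 04:10–11:10, 13:40–14:40.
05:50–09:00 lies entirely inside B → drops out.
10:20–10:40 lies entirely inside B → drops out.
11:30–17:20 with B removed leaves 11:30–13:40, 14:40–17:20.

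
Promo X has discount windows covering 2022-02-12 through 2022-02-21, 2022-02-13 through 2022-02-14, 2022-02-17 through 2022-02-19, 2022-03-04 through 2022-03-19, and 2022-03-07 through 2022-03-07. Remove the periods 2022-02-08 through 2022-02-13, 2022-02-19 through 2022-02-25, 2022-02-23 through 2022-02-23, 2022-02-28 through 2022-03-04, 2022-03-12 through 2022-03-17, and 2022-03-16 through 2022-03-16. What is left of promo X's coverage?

Merge the first list: 2022-02-12 through 2022-02-21, 2022-03-04 through 2022-03-19.
Merge the second list: 2022-02-08 through 2022-02-13, 2022-02-19 through 2022-02-25, 2022-02-28 through 2022-03-04, 2022-03-12 through 2022-03-17.
2022-02-12 through 2022-02-21 \ B = 2022-02-14 through 2022-02-18.
2022-03-04 through 2022-03-19 \ B = 2022-03-05 through 2022-03-11, 2022-03-18 through 2022-03-19.

2022-02-14 through 2022-02-18, 2022-03-05 through 2022-03-11, 2022-03-18 through 2022-03-19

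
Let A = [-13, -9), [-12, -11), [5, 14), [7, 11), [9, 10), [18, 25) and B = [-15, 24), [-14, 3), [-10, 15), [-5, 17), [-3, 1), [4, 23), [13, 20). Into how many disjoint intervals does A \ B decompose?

1

Merge the first list: [-13, -9), [5, 14), [18, 25).
Merge the second list: [-15, 24).
A \ B = [24, 25).
That is 1 disjoint piece.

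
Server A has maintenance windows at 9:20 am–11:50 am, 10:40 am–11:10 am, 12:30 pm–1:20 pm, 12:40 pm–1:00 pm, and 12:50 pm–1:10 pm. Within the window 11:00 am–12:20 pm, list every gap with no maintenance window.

The merged coverage is 9:20 am–11:50 am, 12:30 pm–1:20 pm.
Complement within 11:00 am–12:20 pm: 11:50 am–12:20 pm.

11:50 am–12:20 pm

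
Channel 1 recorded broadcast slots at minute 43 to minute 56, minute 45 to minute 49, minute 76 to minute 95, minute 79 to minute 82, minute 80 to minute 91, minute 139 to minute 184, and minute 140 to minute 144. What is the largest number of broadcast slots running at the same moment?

3

At minute 80, 3 of the intervals are simultaneously active.
No point has more.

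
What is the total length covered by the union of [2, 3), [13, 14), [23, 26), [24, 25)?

5

Merged: [2, 3), [13, 14), [23, 26).
Lengths: 1 + 1 + 3 = 5.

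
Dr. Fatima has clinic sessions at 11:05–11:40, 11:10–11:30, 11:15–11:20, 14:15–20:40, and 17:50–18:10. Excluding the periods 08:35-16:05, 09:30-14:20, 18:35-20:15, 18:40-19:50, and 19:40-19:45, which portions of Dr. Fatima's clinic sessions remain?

16:05–18:35, 20:15–20:40

Merge the first list: 11:05–11:40, 14:15–20:40.
Merge the second list: 08:35–16:05, 18:35–20:15.
11:05–11:40: fully covered by B → removed.
14:15–20:40 minus B → 16:05–18:35, 20:15–20:40.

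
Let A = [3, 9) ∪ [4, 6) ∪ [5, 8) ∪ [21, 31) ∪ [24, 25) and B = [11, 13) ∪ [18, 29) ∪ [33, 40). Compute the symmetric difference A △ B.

Merge the first list: [3, 9), [21, 31).
A but not B: [3, 9), [29, 31).
B but not A: [11, 13), [18, 21), [33, 40).
Combining gives A △ B.

[3, 9) ∪ [11, 13) ∪ [18, 21) ∪ [29, 31) ∪ [33, 40)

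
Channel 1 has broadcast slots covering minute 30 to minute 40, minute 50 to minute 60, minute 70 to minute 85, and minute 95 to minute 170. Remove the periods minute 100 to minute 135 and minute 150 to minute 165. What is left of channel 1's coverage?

minute 30 to minute 40, minute 50 to minute 60, minute 70 to minute 85, minute 95 to minute 100, minute 135 to minute 150, minute 165 to minute 170

minute 30 to minute 40 is untouched.
minute 50 to minute 60 is untouched.
minute 70 to minute 85 is untouched.
minute 95 to minute 170 with B removed leaves minute 95 to minute 100, minute 135 to minute 150, minute 165 to minute 170.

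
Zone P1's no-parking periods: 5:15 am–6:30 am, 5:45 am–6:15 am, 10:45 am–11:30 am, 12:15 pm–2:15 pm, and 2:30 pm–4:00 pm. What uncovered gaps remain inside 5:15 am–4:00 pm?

The merged coverage is 5:15 am-6:30 am, 10:45 am-11:30 am, 12:15 pm-2:15 pm, 2:30 pm-4:00 pm.
Uncovered inside 5:15 am-4:00 pm: 6:30 am-10:45 am, 11:30 am-12:15 pm, 2:15 pm-2:30 pm.

6:30 am-10:45 am, 11:30 am-12:15 pm, 2:15 pm-2:30 pm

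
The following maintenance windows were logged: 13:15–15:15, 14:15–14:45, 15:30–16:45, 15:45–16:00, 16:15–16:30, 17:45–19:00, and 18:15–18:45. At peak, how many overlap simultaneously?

Walk the sorted start/end points keeping a running depth.
The depth first hits 2 at 14:15.

2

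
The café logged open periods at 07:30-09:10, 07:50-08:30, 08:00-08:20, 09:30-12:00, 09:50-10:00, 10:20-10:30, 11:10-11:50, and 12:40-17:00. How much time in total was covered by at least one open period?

Merged: 07:30-09:10, 09:30-12:00, 12:40-17:00.
Lengths: 1 h 40 min + 2 h 30 min + 4 h 20 min = 8 h 30 min.

8 h 30 min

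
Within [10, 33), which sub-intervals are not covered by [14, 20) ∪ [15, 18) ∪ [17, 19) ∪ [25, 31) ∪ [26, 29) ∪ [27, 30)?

After merging, the occupied span is [14, 20), [25, 31).
Uncovered inside [10, 33): [10, 14), [20, 25), [31, 33).

[10, 14) ∪ [20, 25) ∪ [31, 33)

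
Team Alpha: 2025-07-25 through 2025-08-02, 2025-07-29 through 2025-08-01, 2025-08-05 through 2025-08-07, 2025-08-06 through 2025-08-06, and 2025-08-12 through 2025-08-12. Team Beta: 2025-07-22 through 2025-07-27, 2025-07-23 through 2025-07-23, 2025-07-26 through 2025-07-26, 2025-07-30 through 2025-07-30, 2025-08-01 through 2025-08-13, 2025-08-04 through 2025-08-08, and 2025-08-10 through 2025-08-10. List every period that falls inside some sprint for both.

2025-07-25 through 2025-07-27, 2025-07-30 through 2025-07-30, 2025-08-01 through 2025-08-02, 2025-08-05 through 2025-08-07, 2025-08-12 through 2025-08-12

A, merged: 2025-07-25 through 2025-08-02, 2025-08-05 through 2025-08-07, 2025-08-12 through 2025-08-12.
B, merged: 2025-07-22 through 2025-07-27, 2025-07-30 through 2025-07-30, 2025-08-01 through 2025-08-13.
2025-07-25 through 2025-08-02 ∩ B → 2025-07-25 through 2025-07-27, 2025-07-30 through 2025-07-30, 2025-08-01 through 2025-08-02.
2025-08-05 through 2025-08-07 ∩ B → 2025-08-05 through 2025-08-07.
2025-08-12 through 2025-08-12 ∩ B → 2025-08-12 through 2025-08-12.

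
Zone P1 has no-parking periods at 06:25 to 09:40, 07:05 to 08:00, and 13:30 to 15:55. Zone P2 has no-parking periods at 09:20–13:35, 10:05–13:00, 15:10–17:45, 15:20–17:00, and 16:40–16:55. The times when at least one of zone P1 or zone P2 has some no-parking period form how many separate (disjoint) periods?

A, merged: 06:25–09:40, 13:30–15:55.
B, merged: 09:20–13:35, 15:10–17:45.
A ∪ B = 06:25–17:45.
That is 1 disjoint piece.

1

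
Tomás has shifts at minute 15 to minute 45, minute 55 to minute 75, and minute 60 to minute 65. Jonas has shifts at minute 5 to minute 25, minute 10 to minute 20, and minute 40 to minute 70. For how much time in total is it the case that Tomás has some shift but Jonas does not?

Merge the first list: minute 15 to minute 45, minute 55 to minute 75.
Merge the second list: minute 5 to minute 25, minute 40 to minute 70.
A \ B = minute 25 to minute 40, minute 70 to minute 75.
Total: 15 minutes + 5 minutes = 20 minutes.

20 minutes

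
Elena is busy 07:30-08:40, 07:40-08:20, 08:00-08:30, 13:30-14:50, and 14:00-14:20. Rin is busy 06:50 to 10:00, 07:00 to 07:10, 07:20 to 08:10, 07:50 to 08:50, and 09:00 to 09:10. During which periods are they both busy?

07:30-08:40

A, merged: 07:30-08:40, 13:30-14:50.
B, merged: 06:50-10:00.
07:30-08:40 ∩ B → 07:30-08:40.
13:30-14:50 meets no B interval.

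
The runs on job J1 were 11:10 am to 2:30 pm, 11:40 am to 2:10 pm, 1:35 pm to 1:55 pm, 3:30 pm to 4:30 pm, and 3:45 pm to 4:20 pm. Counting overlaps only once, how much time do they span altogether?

Merged: 11:10 am–2:30 pm, 3:30 pm–4:30 pm.
Lengths: 3 h 20 min + 1 h = 4 h 20 min.

4 h 20 min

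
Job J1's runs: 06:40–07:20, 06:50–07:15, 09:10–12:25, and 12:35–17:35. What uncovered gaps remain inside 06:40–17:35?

Covered (merged): 06:40–07:20, 09:10–12:25, 12:35–17:35.
Uncovered inside 06:40–17:35: 07:20–09:10, 12:25–12:35.

07:20–09:10, 12:25–12:35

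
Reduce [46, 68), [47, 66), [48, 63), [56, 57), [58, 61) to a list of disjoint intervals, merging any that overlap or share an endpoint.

[46, 68)

[47, 66) overlaps/touches [46, 68) → extend to [46, 68).
[48, 63) overlaps/touches [46, 68) → extend to [46, 68).
[56, 57) overlaps/touches [46, 68) → extend to [46, 68).
[58, 61) overlaps/touches [46, 68) → extend to [46, 68).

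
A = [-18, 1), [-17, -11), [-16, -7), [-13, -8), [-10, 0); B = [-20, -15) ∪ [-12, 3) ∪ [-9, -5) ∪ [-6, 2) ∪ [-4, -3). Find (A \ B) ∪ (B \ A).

[-20, -18) ∪ [-15, -12) ∪ [1, 3)

Merge the first list: [-18, 1).
Merge the second list: [-20, -15), [-12, 3).
A but not B: [-15, -12).
B but not A: [-20, -18), [1, 3).
Combining gives A △ B.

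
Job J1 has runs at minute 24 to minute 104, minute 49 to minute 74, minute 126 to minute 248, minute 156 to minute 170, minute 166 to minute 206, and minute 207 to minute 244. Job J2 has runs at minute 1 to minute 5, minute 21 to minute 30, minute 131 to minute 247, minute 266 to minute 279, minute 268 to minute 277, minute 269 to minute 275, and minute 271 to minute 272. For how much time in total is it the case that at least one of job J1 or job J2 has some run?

First set merges to minute 24 to minute 104, minute 126 to minute 248.
Second set merges to minute 1 to minute 5, minute 21 to minute 30, minute 131 to minute 247, minute 266 to minute 279.
A ∪ B = minute 1 to minute 5, minute 21 to minute 104, minute 126 to minute 248, minute 266 to minute 279.
Total: 4 minutes + 83 minutes + 122 minutes + 13 minutes = 222 minutes.

222 minutes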